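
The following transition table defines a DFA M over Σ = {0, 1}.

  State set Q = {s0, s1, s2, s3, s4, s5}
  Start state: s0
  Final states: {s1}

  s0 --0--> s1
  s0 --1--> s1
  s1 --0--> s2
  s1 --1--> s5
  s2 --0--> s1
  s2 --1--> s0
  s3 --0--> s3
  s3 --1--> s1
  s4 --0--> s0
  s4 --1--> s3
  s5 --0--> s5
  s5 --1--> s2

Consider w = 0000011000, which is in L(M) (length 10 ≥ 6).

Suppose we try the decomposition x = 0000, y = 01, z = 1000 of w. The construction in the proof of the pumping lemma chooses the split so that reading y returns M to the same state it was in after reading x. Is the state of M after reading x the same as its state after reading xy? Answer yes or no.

Run of M on the first 6 characters of w = 0 0 0 0 0 1:
  step 0: s0  (start)
  step 1: s1  (read 0: s0→s1)
  step 2: s2  (read 0: s1→s2)
  step 3: s1  (read 0: s2→s1)
  step 4: s2  (read 0: s1→s2)
  step 5: s1  (read 0: s2→s1)
  step 6: s5  (read 1: s1→s5)

After x (step 4): s2. After xy (step 6): s5.
They differ (s2 ≠ s5), so y is not a cycle from the state after x; this split is not the one the pumping-lemma construction produces, and pumping y need not keep the string in L(M).

no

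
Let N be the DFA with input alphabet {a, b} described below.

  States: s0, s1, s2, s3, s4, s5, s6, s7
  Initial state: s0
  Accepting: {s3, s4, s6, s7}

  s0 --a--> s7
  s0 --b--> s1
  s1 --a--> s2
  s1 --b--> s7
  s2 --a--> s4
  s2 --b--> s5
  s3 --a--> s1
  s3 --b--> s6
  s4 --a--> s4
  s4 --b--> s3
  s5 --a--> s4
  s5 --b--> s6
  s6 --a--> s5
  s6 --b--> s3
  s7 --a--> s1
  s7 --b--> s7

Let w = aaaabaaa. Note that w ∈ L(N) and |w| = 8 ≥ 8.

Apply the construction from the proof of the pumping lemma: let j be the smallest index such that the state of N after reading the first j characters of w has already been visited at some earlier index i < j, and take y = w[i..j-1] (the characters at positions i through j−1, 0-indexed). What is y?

Run of N on w = a a a a b a a a:
  step 0: s0  (start)
  step 1: s7  (read a: s0→s7)
  step 2: s1  (read a: s7→s1)
  step 3: s2  (read a: s1→s2)
  step 4: s4  (read a: s2→s4)
  step 5: s3  (read b: s4→s3)
  step 6: s1  (read a: s3→s1)   ← first repeat (s1 seen earlier)
  step 7: s2  (read a: s1→s2)
  step 8: s4  (read a: s2→s4)

So i = 2, j = 6, giving x = w[0:2] = aa, y = w[2:6] = aaba, z = w[6:8] = aa.
Check: |xy| = 6 ≤ 8 and |y| = 4 ≥ 1. Reading y takes N from s1 back to s1, so every xyⁱz is accepted.

aaba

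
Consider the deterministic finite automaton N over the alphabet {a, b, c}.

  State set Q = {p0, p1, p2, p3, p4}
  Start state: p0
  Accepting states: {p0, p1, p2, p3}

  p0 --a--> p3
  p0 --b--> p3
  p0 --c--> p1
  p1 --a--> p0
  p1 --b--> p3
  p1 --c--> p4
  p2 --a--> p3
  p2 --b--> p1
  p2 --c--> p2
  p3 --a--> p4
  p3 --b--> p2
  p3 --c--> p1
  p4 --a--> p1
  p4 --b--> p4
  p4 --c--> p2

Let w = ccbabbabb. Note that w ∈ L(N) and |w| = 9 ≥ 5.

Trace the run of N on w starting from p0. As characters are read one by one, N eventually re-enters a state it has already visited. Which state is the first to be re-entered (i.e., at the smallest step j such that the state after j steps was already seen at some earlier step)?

State sequence: p0 -c-> p1 -c-> p4 -b-> p4 -a-> p1 -b-> p3 -b-> p2 -a-> p3 -b-> p2 -b-> p1
First repeat at step 3: p4 was already visited.

The earliest repeat is at step j = 3: N is in p4, which it already visited at step i = 2.

p4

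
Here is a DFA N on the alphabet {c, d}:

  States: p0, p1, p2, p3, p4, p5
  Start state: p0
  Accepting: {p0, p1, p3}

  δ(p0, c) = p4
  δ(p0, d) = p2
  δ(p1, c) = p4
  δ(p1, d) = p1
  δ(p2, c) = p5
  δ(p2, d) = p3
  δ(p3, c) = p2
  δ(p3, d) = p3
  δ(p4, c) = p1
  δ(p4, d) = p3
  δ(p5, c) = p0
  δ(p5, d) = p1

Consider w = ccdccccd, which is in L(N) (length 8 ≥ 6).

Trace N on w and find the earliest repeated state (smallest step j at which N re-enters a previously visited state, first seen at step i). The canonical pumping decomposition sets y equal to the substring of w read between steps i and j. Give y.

d

Run of N on w = c c d c c c c d:
  step 0: p0  (start)
  step 1: p4  (read c: p0→p4)
  step 2: p1  (read c: p4→p1)
  step 3: p1  (read d: p1→p1)   ← first repeat (p1 seen earlier)
  step 4: p4  (read c: p1→p4)
  step 5: p1  (read c: p4→p1)
  step 6: p4  (read c: p1→p4)
  step 7: p1  (read c: p4→p1)
  step 8: p1  (read d: p1→p1)

So i = 2, j = 3, giving x = w[0:2] = cc, y = w[2:3] = d, z = w[3:8] = ccccd.
Check: |xy| = 3 ≤ 6 and |y| = 1 ≥ 1. Reading y takes N from p1 back to p1, so every xyⁱz is accepted.
With |Q| = 6, pigeonhole forces a state repeat no later than step 6; the substring read between the first and second visits to that state can be pumped.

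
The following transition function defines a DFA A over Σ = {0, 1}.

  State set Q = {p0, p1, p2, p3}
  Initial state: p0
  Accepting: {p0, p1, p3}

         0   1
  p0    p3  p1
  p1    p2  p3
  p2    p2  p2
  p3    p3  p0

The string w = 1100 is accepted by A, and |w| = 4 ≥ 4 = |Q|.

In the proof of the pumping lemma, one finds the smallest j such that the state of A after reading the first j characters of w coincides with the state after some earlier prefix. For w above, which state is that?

p3

Run of A on w = 1 1 0 0:
  step 0: p0  (start)
  step 1: p1  (read 1: p0→p1)
  step 2: p3  (read 1: p1→p3)
  step 3: p3  (read 0: p3→p3)   ← first repeat (p3 seen earlier)
  step 4: p3  (read 0: p3→p3)

The earliest repeat is at step j = 3: A is in p3, which it already visited at step i = 2.
With |Q| = 4, pigeonhole forces a state repeat no later than step 4; the substring read between the first and second visits to that state can be pumped.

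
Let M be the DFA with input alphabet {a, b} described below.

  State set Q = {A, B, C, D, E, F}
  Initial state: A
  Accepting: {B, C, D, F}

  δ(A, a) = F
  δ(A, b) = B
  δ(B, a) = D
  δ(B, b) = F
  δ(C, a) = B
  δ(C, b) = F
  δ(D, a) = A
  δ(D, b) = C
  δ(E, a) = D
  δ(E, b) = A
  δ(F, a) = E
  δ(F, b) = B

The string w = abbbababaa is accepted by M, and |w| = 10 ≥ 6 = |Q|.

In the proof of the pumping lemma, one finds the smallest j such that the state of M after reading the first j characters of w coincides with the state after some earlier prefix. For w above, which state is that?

F

State sequence: A -a-> F -b-> B -b-> F -b-> B -a-> D -b-> C -a-> B -b-> F -a-> E -a-> D
First repeat at step 3: F was already visited.

The earliest repeat is at step j = 3: M is in F, which it already visited at step i = 1.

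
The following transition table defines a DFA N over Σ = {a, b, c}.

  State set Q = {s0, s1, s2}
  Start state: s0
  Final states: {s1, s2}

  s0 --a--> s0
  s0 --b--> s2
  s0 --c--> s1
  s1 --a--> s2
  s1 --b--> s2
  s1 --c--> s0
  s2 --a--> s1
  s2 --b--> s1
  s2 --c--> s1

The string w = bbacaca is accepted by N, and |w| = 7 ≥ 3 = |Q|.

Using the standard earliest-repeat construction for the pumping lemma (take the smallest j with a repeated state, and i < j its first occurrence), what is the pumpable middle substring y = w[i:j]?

ba

State sequence: s0 -b-> s2 -b-> s1 -a-> s2 -c-> s1 -a-> s2 -c-> s1 -a-> s2
First repeat at step 3: s2 was already visited.

So i = 1, j = 3, giving x = w[0:1] = b, y = w[1:3] = ba, z = w[3:7] = caca.
Check: |xy| = 3 ≤ 3 and |y| = 2 ≥ 1. Reading y takes N from s2 back to s2, so every xyⁱz is accepted.
Since N has 3 states, any run of length ≥ 3 visits 3+1 states, so by pigeonhole some state repeats within the first 3 steps — that repeat gives the pumpable loop.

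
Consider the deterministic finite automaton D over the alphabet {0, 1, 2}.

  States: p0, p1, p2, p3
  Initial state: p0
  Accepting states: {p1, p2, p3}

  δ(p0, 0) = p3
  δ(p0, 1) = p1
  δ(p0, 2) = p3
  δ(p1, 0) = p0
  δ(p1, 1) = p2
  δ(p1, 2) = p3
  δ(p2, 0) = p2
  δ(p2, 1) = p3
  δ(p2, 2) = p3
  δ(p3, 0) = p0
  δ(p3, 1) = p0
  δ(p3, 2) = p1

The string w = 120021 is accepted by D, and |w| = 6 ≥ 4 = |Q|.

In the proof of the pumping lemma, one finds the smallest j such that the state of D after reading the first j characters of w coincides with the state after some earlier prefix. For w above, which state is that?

State sequence: p0 -1-> p1 -2-> p3 -0-> p0 -0-> p3 -2-> p1 -1-> p2
First repeat at step 3: p0 was already visited.

The earliest repeat is at step j = 3: D is in p0, which it already visited at step i = 0.
With |Q| = 4, pigeonhole forces a state repeat no later than step 4; the substring read between the first and second visits to that state can be pumped.

p0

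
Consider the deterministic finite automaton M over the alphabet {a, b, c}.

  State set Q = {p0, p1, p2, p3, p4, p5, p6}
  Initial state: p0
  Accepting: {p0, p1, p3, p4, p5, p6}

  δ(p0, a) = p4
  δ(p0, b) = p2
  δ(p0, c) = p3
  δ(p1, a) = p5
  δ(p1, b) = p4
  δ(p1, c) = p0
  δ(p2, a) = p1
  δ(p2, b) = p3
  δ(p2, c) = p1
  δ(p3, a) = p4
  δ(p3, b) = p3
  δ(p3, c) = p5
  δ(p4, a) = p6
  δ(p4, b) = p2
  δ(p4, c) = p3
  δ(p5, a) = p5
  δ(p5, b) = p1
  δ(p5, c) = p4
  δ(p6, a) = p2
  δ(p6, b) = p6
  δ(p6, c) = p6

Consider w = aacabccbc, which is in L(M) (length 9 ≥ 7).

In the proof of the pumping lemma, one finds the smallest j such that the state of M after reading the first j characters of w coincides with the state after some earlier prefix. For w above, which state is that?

Run of M on w = a a c a b c c b c:
  step 0: p0  (start)
  step 1: p4  (read a: p0→p4)
  step 2: p6  (read a: p4→p6)
  step 3: p6  (read c: p6→p6)   ← first repeat (p6 seen earlier)
  step 4: p2  (read a: p6→p2)
  step 5: p3  (read b: p2→p3)
  step 6: p5  (read c: p3→p5)
  step 7: p4  (read c: p5→p4)
  step 8: p2  (read b: p4→p2)
  step 9: p1  (read c: p2→p1)

The earliest repeat is at step j = 3: M is in p6, which it already visited at step i = 2.
Pumping length from the standard proof: p = 7 (the number of states). The repeated state found above gives |xy| = j ≤ 7 and |y| = j − i ≥ 1.

p6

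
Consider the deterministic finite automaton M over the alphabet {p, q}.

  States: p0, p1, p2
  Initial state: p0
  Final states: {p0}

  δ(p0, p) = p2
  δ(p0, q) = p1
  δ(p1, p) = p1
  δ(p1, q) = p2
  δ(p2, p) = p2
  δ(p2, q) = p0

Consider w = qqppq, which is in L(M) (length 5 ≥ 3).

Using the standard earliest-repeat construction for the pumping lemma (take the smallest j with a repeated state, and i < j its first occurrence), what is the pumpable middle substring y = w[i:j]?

p

Run of M on w = q q p p q:
  step 0: p0  (start)
  step 1: p1  (read q: p0→p1)
  step 2: p2  (read q: p1→p2)
  step 3: p2  (read p: p2→p2)   ← first repeat (p2 seen earlier)
  step 4: p2  (read p: p2→p2)
  step 5: p0  (read q: p2→p0)

So i = 2, j = 3, giving x = w[0:2] = qq, y = w[2:3] = p, z = w[3:5] = pq.
Check: |xy| = 3 ≤ 3 and |y| = 1 ≥ 1. Reading y takes M from p2 back to p2, so every xyⁱz is accepted.
Since M has 3 states, any run of length ≥ 3 visits 3+1 states, so by pigeonhole some state repeats within the first 3 steps — that repeat gives the pumpable loop.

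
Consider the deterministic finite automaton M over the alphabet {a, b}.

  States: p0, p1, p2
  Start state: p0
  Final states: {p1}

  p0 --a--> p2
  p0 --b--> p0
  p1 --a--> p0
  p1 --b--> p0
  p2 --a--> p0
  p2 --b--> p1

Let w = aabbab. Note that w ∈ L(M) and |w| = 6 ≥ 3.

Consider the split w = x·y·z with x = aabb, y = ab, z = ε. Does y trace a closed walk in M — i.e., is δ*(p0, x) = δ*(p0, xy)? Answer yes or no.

no

Run of M on the first 6 characters of w = a a b b a b:
  step 0: p0  (start)
  step 1: p2  (read a: p0→p2)
  step 2: p0  (read a: p2→p0)
  step 3: p0  (read b: p0→p0)
  step 4: p0  (read b: p0→p0)
  step 5: p2  (read a: p0→p2)
  step 6: p1  (read b: p2→p1)

After x (step 4): p0. After xy (step 6): p1.
They differ (p0 ≠ p1), so y is not a cycle from the state after x; this split is not the one the pumping-lemma construction produces, and pumping y need not keep the string in L(M).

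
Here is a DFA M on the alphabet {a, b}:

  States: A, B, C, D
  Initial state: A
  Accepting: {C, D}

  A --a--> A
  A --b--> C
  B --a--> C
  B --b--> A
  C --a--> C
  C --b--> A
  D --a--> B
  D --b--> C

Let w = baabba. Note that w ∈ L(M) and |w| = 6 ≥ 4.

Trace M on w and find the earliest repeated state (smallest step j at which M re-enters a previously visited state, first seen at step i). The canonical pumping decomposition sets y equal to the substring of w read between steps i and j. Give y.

Run of M on w = b a a b b a:
  step 0: A  (start)
  step 1: C  (read b: A→C)
  step 2: C  (read a: C→C)   ← first repeat (C seen earlier)
  step 3: C  (read a: C→C)
  step 4: A  (read b: C→A)
  step 5: C  (read b: A→C)
  step 6: C  (read a: C→C)

So i = 1, j = 2, giving x = w[0:1] = b, y = w[1:2] = a, z = w[2:6] = abba.
Check: |xy| = 2 ≤ 4 and |y| = 1 ≥ 1. Reading y takes M from C back to C, so every xyⁱz is accepted.

a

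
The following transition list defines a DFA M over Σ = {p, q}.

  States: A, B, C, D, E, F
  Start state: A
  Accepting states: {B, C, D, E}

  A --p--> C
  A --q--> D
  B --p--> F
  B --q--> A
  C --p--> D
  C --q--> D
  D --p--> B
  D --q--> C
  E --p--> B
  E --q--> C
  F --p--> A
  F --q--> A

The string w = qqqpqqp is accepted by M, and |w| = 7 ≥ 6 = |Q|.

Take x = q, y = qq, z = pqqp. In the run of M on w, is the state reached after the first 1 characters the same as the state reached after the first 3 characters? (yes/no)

Run of M on the first 3 characters of w = q q q:
  step 0: A  (start)
  step 1: D  (read q: A→D)
  step 2: C  (read q: D→C)
  step 3: D  (read q: C→D)

After x (step 1): D. After xy (step 3): D.
They match, so y = qq drives M around a cycle from D back to itself; pumping y any number of times keeps M in D before reading z, and xyⁱz ∈ L(M) for every i ≥ 0.

yes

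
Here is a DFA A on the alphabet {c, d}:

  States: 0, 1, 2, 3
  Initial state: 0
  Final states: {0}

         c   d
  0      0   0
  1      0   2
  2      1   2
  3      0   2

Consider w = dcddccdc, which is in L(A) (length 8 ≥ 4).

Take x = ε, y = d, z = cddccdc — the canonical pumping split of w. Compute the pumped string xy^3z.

dddcddccdc

xy^3z = ε·d·d·d·cddccdc = dddcddccdc.
Reading y = d takes A from 0 back to 0, so after x·y·y·y the machine is still in 0, and z then leads to the accepting state 0. Hence dddcddccdc ∈ L(A).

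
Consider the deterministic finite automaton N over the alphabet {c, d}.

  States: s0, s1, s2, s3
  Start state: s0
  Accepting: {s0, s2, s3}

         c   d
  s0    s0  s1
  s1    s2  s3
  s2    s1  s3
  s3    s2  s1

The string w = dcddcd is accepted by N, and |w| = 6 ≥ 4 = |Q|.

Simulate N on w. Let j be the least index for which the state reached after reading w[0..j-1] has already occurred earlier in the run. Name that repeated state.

Run of N on w = d c d d c d:
  step 0: s0  (start)
  step 1: s1  (read d: s0→s1)
  step 2: s2  (read c: s1→s2)
  step 3: s3  (read d: s2→s3)
  step 4: s1  (read d: s3→s1)   ← first repeat (s1 seen earlier)
  step 5: s2  (read c: s1→s2)
  step 6: s3  (read d: s2→s3)

The earliest repeat is at step j = 4: N is in s1, which it already visited at step i = 1.
With |Q| = 4, pigeonhole forces a state repeat no later than step 4; the substring read between the first and second visits to that state can be pumped.

s1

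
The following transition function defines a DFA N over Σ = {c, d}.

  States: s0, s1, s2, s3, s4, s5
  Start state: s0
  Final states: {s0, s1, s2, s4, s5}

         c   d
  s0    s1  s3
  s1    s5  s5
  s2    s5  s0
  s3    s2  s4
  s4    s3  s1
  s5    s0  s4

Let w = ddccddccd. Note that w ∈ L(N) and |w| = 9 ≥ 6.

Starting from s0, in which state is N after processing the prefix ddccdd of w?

s3

State sequence: s0 -d-> s3 -d-> s4 -c-> s3 -c-> s2 -d-> s0 -d-> s3

After reading 6 characters, N is in state s3.
(This kind of state-tracing is the core of the pumping-lemma construction: with 6 states, pigeonhole forces a repeat within the first 6 steps.)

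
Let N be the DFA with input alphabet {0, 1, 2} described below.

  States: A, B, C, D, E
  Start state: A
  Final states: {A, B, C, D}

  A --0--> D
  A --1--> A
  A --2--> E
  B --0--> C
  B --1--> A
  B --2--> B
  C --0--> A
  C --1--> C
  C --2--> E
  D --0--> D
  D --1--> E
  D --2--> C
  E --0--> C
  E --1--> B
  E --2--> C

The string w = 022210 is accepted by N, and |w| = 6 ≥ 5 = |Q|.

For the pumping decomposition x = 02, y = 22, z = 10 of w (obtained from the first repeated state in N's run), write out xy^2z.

xy^2z = 02·22·22·10 = 02222210.
Reading y = 22 takes N from C back to C, so after x·y·y the machine is still in C, and z then leads to the accepting state A. Hence 02222210 ∈ L(N).

02222210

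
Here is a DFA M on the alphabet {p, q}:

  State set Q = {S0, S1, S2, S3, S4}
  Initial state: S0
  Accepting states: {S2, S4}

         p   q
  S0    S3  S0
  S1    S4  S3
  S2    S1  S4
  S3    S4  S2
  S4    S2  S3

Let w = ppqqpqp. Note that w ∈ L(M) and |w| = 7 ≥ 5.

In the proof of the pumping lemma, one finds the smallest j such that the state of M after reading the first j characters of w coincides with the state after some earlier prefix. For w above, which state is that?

Run of M on w = p p q q p q p:
  step 0: S0  (start)
  step 1: S3  (read p: S0→S3)
  step 2: S4  (read p: S3→S4)
  step 3: S3  (read q: S4→S3)   ← first repeat (S3 seen earlier)
  step 4: S2  (read q: S3→S2)
  step 5: S1  (read p: S2→S1)
  step 6: S3  (read q: S1→S3)
  step 7: S4  (read p: S3→S4)

The earliest repeat is at step j = 3: M is in S3, which it already visited at step i = 1.
With |Q| = 5, pigeonhole forces a state repeat no later than step 5; the substring read between the first and second visits to that state can be pumped.

S3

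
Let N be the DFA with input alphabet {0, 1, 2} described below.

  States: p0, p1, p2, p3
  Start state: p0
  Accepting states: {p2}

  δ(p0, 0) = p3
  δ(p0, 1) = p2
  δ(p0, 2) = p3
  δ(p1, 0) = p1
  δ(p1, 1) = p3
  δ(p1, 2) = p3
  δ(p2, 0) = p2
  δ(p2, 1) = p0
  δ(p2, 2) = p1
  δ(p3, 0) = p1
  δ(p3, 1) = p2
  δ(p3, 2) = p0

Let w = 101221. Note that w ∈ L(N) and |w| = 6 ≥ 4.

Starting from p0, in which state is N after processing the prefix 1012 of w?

p3

Run of N on the first 4 characters of w = 1 0 1 2:
  step 0: p0  (start)
  step 1: p2  (read 1: p0→p2)
  step 2: p2  (read 0: p2→p2)
  step 3: p0  (read 1: p2→p0)
  step 4: p3  (read 2: p0→p3)

After reading 4 characters, N is in state p3.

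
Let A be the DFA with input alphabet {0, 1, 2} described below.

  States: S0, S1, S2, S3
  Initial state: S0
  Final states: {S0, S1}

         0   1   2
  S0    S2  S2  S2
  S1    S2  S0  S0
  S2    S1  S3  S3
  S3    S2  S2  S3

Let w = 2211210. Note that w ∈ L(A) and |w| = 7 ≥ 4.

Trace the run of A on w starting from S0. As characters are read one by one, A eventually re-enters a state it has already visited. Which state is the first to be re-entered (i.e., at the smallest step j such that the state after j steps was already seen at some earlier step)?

Run of A on w = 2 2 1 1 2 1 0:
  step 0: S0  (start)
  step 1: S2  (read 2: S0→S2)
  step 2: S3  (read 2: S2→S3)
  step 3: S2  (read 1: S3→S2)   ← first repeat (S2 seen earlier)
  step 4: S3  (read 1: S2→S3)
  step 5: S3  (read 2: S3→S3)
  step 6: S2  (read 1: S3→S2)
  step 7: S1  (read 0: S2→S1)

The earliest repeat is at step j = 3: A is in S2, which it already visited at step i = 1.
With |Q| = 4, pigeonhole forces a state repeat no later than step 4; the substring read between the first and second visits to that state can be pumped.

S2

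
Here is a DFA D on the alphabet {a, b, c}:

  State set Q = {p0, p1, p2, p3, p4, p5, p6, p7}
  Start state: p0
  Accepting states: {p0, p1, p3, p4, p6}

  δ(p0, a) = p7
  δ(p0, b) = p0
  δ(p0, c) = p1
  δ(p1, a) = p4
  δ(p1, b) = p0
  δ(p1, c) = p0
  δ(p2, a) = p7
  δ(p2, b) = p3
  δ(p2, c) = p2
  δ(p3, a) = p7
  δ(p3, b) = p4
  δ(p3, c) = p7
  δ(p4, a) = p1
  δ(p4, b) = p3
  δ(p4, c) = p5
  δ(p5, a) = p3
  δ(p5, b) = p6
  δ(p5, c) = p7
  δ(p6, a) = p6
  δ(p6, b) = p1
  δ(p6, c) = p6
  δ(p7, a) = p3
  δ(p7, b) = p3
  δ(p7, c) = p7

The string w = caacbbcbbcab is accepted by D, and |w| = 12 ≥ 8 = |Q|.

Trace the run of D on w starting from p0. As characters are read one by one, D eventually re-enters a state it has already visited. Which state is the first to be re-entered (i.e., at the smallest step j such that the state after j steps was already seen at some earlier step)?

State sequence: p0 -c-> p1 -a-> p4 -a-> p1 -c-> p0 -b-> p0 -b-> p0 -c-> p1 -b-> p0 -b-> p0 -c-> p1 -a-> p4 -b-> p3
First repeat at step 3: p1 was already visited.

The earliest repeat is at step j = 3: D is in p1, which it already visited at step i = 1.
The DFA has 8 states, so the proof of the pumping lemma guarantees a repeated state among the first 8+1 visited; the segment between the two visits is the pumpable y.

p1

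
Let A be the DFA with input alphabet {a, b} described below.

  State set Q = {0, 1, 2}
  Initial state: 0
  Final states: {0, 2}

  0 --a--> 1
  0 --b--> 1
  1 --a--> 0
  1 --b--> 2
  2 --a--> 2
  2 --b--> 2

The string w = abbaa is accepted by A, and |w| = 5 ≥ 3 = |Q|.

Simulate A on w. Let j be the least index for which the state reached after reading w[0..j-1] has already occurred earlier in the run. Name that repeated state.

Run of A on w = a b b a a:
  step 0: 0  (start)
  step 1: 1  (read a: 0→1)
  step 2: 2  (read b: 1→2)
  step 3: 2  (read b: 2→2)   ← first repeat (2 seen earlier)
  step 4: 2  (read a: 2→2)
  step 5: 2  (read a: 2→2)

The earliest repeat is at step j = 3: A is in 2, which it already visited at step i = 2.
With |Q| = 3, pigeonhole forces a state repeat no later than step 3; the substring read between the first and second visits to that state can be pumped.

2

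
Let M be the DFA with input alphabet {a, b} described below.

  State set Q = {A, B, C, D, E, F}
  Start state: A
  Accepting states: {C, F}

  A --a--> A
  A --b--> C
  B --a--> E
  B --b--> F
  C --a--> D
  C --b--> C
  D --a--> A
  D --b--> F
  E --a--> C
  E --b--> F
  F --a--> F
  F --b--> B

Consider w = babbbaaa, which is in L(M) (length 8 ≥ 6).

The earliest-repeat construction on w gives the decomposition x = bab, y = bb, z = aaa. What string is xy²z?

xy^2z = bab·bb·bb·aaa = babbbbbaaa.
Reading y = bb takes M from F back to F, so after x·y·y the machine is still in F, and z then leads to the accepting state F. Hence babbbbbaaa ∈ L(M).

babbbbbaaa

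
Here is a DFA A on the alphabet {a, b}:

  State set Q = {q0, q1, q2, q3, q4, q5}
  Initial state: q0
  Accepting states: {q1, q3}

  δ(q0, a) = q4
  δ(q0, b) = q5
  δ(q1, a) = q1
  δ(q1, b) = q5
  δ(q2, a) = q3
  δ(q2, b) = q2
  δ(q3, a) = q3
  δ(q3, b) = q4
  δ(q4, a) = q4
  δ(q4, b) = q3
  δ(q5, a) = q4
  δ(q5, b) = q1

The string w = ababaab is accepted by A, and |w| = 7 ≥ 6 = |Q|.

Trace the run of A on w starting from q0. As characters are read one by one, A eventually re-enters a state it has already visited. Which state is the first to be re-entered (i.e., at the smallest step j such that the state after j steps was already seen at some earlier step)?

State sequence: q0 -a-> q4 -b-> q3 -a-> q3 -b-> q4 -a-> q4 -a-> q4 -b-> q3
First repeat at step 3: q3 was already visited.

The earliest repeat is at step j = 3: A is in q3, which it already visited at step i = 2.
Pumping length from the standard proof: p = 6 (the number of states). The repeated state found above gives |xy| = j ≤ 6 and |y| = j − i ≥ 1.

q3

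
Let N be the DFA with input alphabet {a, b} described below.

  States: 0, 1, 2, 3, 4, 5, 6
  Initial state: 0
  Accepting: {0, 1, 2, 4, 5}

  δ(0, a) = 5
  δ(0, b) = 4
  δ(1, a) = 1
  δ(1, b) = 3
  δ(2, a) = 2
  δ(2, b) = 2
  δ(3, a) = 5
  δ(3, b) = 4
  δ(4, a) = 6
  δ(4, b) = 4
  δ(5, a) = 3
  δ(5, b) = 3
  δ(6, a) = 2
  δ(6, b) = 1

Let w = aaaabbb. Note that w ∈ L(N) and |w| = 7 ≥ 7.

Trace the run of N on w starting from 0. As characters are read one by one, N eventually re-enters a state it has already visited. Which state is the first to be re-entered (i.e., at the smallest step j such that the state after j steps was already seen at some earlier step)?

State sequence: 0 -a-> 5 -a-> 3 -a-> 5 -a-> 3 -b-> 4 -b-> 4 -b-> 4
First repeat at step 3: 5 was already visited.

The earliest repeat is at step j = 3: N is in 5, which it already visited at step i = 1.
The DFA has 7 states, so the proof of the pumping lemma guarantees a repeated state among the first 7+1 visited; the segment between the two visits is the pumpable y.

5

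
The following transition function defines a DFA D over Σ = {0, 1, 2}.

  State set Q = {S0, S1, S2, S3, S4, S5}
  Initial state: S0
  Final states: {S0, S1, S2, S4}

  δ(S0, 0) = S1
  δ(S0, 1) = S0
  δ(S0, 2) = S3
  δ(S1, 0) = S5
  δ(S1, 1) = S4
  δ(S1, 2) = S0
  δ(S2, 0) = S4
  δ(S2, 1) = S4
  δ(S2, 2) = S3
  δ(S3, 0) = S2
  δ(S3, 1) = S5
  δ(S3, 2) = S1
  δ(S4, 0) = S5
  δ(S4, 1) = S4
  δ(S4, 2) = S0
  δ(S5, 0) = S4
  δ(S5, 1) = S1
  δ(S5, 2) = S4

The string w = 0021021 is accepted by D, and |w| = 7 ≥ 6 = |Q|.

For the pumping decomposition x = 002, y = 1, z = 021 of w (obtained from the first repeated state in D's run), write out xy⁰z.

xy⁰z = xz = 002·021 = 002021.
Reading y = 1 takes D from S4 back to S4, so after x the machine is still in S4, and z then leads to the accepting state S4. Hence 002021 ∈ L(D).

002021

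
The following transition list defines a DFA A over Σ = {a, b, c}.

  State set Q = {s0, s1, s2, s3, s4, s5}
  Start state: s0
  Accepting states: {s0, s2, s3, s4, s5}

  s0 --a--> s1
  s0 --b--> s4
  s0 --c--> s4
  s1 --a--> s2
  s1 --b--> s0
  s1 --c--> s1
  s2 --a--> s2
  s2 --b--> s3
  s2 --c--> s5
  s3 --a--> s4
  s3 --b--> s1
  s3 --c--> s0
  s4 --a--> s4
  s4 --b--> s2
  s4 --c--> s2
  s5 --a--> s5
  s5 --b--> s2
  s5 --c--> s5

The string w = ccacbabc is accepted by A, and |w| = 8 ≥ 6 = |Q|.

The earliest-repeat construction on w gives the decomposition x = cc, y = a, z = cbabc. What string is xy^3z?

ccaaacbabc

xy^3z = cc·a·a·a·cbabc = ccaaacbabc.
Reading y = a takes A from s2 back to s2, so after x·y·y·y the machine is still in s2, and z then leads to the accepting state s0. Hence ccaaacbabc ∈ L(A).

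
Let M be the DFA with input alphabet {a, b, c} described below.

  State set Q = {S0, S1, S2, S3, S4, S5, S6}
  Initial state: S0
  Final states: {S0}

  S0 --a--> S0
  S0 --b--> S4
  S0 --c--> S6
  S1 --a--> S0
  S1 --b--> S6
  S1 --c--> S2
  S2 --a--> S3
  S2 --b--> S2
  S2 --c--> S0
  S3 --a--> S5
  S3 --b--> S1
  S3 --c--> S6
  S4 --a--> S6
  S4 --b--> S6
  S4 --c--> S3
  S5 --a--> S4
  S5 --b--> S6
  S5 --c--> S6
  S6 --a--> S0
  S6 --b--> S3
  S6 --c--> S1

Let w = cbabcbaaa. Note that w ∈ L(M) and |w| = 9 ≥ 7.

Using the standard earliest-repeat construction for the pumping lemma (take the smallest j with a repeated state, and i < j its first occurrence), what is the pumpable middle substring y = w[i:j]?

bab

State sequence: S0 -c-> S6 -b-> S3 -a-> S5 -b-> S6 -c-> S1 -b-> S6 -a-> S0 -a-> S0 -a-> S0
First repeat at step 4: S6 was already visited.

So i = 1, j = 4, giving x = w[0:1] = c, y = w[1:4] = bab, z = w[4:9] = cbaaa.
Check: |xy| = 4 ≤ 7 and |y| = 3 ≥ 1. Reading y takes M from S6 back to S6, so every xyⁱz is accepted.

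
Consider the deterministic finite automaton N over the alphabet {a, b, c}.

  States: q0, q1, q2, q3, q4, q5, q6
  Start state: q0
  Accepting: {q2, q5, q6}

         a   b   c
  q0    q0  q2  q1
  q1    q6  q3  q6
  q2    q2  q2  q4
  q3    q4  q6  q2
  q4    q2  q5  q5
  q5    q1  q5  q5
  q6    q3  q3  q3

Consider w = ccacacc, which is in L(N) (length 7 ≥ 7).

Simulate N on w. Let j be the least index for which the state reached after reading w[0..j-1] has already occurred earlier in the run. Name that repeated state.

q2

Run of N on w = c c a c a c c:
  step 0: q0  (start)
  step 1: q1  (read c: q0→q1)
  step 2: q6  (read c: q1→q6)
  step 3: q3  (read a: q6→q3)
  step 4: q2  (read c: q3→q2)
  step 5: q2  (read a: q2→q2)   ← first repeat (q2 seen earlier)
  step 6: q4  (read c: q2→q4)
  step 7: q5  (read c: q4→q5)

The earliest repeat is at step j = 5: N is in q2, which it already visited at step i = 4.
With |Q| = 7, pigeonhole forces a state repeat no later than step 7; the substring read between the first and second visits to that state can be pumped.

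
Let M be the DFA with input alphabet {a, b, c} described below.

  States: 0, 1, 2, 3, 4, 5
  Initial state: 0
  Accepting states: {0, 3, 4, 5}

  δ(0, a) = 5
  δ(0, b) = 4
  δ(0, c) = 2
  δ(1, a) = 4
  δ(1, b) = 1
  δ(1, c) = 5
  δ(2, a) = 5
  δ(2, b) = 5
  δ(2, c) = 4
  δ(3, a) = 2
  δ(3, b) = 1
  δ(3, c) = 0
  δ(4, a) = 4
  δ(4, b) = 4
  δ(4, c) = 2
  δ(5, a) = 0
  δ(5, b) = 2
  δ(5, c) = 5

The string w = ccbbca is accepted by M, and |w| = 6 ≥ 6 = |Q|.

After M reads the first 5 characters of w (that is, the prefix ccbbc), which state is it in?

2

State sequence: 0 -c-> 2 -c-> 4 -b-> 4 -b-> 4 -c-> 2

After reading 5 characters, M is in state 2.
(This kind of state-tracing is the core of the pumping-lemma construction: with 6 states, pigeonhole forces a repeat within the first 6 steps.)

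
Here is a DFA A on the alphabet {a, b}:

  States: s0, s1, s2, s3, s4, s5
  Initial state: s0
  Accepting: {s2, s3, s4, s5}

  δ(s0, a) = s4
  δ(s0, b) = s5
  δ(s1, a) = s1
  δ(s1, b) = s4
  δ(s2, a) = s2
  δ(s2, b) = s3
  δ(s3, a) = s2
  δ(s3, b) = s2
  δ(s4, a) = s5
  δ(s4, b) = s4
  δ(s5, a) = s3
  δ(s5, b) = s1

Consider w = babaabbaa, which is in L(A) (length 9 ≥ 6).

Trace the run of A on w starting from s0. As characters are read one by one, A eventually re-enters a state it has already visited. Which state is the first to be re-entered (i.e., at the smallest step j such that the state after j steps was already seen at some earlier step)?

s2

Run of A on w = b a b a a b b a a:
  step 0: s0  (start)
  step 1: s5  (read b: s0→s5)
  step 2: s3  (read a: s5→s3)
  step 3: s2  (read b: s3→s2)
  step 4: s2  (read a: s2→s2)   ← first repeat (s2 seen earlier)
  step 5: s2  (read a: s2→s2)
  step 6: s3  (read b: s2→s3)
  step 7: s2  (read b: s3→s2)
  step 8: s2  (read a: s2→s2)
  step 9: s2  (read a: s2→s2)

The earliest repeat is at step j = 4: A is in s2, which it already visited at step i = 3.
Pumping length from the standard proof: p = 6 (the number of states). The repeated state found above gives |xy| = j ≤ 6 and |y| = j − i ≥ 1.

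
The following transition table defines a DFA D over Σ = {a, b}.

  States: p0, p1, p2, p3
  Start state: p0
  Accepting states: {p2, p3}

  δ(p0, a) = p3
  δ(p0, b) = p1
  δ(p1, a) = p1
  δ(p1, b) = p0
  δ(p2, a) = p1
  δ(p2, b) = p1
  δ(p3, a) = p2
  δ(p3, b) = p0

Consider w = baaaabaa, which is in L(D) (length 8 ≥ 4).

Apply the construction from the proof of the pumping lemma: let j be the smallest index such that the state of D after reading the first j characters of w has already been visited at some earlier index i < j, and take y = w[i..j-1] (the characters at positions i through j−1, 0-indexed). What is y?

a

State sequence: p0 -b-> p1 -a-> p1 -a-> p1 -a-> p1 -a-> p1 -b-> p0 -a-> p3 -a-> p2
First repeat at step 2: p1 was already visited.

So i = 1, j = 2, giving x = w[0:1] = b, y = w[1:2] = a, z = w[2:8] = aaabaa.
Check: |xy| = 2 ≤ 4 and |y| = 1 ≥ 1. Reading y takes D from p1 back to p1, so every xyⁱz is accepted.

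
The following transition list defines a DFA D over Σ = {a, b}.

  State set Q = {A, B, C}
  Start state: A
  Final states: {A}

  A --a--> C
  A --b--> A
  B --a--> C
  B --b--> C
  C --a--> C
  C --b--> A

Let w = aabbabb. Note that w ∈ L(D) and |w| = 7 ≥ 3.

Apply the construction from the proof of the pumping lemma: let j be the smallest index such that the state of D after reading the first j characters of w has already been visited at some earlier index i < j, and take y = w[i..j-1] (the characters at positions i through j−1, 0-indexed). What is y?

a

Run of D on w = a a b b a b b:
  step 0: A  (start)
  step 1: C  (read a: A→C)
  step 2: C  (read a: C→C)   ← first repeat (C seen earlier)
  step 3: A  (read b: C→A)
  step 4: A  (read b: A→A)
  step 5: C  (read a: A→C)
  step 6: A  (read b: C→A)
  step 7: A  (read b: A→A)

So i = 1, j = 2, giving x = w[0:1] = a, y = w[1:2] = a, z = w[2:7] = bbabb.
Check: |xy| = 2 ≤ 3 and |y| = 1 ≥ 1. Reading y takes D from C back to C, so every xyⁱz is accepted.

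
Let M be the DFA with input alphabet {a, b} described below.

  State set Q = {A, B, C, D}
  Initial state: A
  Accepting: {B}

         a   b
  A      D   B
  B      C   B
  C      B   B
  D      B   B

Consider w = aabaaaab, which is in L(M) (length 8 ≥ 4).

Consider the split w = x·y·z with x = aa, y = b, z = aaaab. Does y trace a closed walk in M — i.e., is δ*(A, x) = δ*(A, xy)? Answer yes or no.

Run of M on the first 3 characters of w = a a b:
  step 0: A  (start)
  step 1: D  (read a: A→D)
  step 2: B  (read a: D→B)
  step 3: B  (read b: B→B)

After x (step 2): B. After xy (step 3): B.
They match, so y = b drives M around a cycle from B back to itself; pumping y any number of times keeps M in B before reading z, and xyⁱz ∈ L(M) for every i ≥ 0.

yes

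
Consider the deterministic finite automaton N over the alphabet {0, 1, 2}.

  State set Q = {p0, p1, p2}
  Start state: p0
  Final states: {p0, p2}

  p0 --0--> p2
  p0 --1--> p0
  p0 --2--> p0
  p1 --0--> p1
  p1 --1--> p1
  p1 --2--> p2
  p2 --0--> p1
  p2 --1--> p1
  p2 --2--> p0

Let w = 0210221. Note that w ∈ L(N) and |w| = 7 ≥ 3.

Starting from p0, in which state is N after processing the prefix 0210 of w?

Run of N on the first 4 characters of w = 0 2 1 0:
  step 0: p0  (start)
  step 1: p2  (read 0: p0→p2)
  step 2: p0  (read 2: p2→p0)
  step 3: p0  (read 1: p0→p0)
  step 4: p2  (read 0: p0→p2)

After reading 4 characters, N is in state p2.

p2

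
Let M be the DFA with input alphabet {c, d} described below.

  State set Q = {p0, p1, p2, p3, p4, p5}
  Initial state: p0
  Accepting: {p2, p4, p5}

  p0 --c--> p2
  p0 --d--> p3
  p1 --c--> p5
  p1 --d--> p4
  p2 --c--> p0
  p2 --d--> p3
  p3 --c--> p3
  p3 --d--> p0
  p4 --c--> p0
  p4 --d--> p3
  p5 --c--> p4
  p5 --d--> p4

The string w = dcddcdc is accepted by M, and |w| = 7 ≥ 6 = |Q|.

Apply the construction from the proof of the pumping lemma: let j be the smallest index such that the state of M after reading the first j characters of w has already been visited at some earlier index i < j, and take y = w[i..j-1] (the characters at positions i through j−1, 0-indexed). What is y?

Run of M on w = d c d d c d c:
  step 0: p0  (start)
  step 1: p3  (read d: p0→p3)
  step 2: p3  (read c: p3→p3)   ← first repeat (p3 seen earlier)
  step 3: p0  (read d: p3→p0)
  step 4: p3  (read d: p0→p3)
  step 5: p3  (read c: p3→p3)
  step 6: p0  (read d: p3→p0)
  step 7: p2  (read c: p0→p2)

So i = 1, j = 2, giving x = w[0:1] = d, y = w[1:2] = c, z = w[2:7] = ddcdc.
Check: |xy| = 2 ≤ 6 and |y| = 1 ≥ 1. Reading y takes M from p3 back to p3, so every xyⁱz is accepted.

c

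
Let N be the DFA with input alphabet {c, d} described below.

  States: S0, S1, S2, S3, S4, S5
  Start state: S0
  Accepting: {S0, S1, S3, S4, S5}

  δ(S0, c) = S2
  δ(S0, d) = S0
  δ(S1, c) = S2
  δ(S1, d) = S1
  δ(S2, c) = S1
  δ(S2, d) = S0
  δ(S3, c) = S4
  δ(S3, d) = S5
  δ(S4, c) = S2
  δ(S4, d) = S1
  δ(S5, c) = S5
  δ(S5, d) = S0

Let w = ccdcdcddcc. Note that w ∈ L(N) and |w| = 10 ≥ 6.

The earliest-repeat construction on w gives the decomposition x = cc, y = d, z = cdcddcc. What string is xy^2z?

xy^2z = cc·d·d·cdcddcc = ccddcdcddcc.
Reading y = d takes N from S1 back to S1, so after x·y·y the machine is still in S1, and z then leads to the accepting state S1. Hence ccddcdcddcc ∈ L(N).

ccddcdcddcc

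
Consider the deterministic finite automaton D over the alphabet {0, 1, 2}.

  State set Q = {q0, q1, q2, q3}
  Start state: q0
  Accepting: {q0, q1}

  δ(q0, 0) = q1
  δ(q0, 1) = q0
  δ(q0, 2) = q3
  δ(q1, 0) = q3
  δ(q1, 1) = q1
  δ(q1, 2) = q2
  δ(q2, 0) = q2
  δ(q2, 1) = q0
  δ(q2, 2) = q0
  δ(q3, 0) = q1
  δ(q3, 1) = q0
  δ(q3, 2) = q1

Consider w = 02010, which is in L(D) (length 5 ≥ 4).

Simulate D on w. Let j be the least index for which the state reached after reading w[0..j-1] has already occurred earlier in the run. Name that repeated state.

q2

Run of D on w = 0 2 0 1 0:
  step 0: q0  (start)
  step 1: q1  (read 0: q0→q1)
  step 2: q2  (read 2: q1→q2)
  step 3: q2  (read 0: q2→q2)   ← first repeat (q2 seen earlier)
  step 4: q0  (read 1: q2→q0)
  step 5: q1  (read 0: q0→q1)

The earliest repeat is at step j = 3: D is in q2, which it already visited at step i = 2.
Pumping length from the standard proof: p = 4 (the number of states). The repeated state found above gives |xy| = j ≤ 4 and |y| = j − i ≥ 1.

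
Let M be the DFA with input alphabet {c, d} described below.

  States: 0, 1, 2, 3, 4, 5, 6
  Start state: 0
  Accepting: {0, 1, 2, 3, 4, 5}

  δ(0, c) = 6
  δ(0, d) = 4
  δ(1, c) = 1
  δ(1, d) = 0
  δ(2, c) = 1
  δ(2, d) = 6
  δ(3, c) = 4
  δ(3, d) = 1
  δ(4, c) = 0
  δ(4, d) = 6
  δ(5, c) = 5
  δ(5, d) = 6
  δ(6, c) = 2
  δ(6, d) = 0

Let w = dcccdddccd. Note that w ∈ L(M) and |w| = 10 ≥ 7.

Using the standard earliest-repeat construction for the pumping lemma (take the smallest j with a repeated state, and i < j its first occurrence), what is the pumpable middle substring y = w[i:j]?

Run of M on w = d c c c d d d c c d:
  step 0: 0  (start)
  step 1: 4  (read d: 0→4)
  step 2: 0  (read c: 4→0)   ← first repeat (0 seen earlier)
  step 3: 6  (read c: 0→6)
  step 4: 2  (read c: 6→2)
  step 5: 6  (read d: 2→6)
  step 6: 0  (read d: 6→0)
  step 7: 4  (read d: 0→4)
  step 8: 0  (read c: 4→0)
  step 9: 6  (read c: 0→6)
  step 10: 0  (read d: 6→0)

So i = 0, j = 2, giving x = w[0:0] = ε, y = w[0:2] = dc, z = w[2:10] = ccdddccd.
Check: |xy| = 2 ≤ 7 and |y| = 2 ≥ 1. Reading y takes M from 0 back to 0, so every xyⁱz is accepted.
Since M has 7 states, any run of length ≥ 7 visits 7+1 states, so by pigeonhole some state repeats within the first 7 steps — that repeat gives the pumpable loop.

dc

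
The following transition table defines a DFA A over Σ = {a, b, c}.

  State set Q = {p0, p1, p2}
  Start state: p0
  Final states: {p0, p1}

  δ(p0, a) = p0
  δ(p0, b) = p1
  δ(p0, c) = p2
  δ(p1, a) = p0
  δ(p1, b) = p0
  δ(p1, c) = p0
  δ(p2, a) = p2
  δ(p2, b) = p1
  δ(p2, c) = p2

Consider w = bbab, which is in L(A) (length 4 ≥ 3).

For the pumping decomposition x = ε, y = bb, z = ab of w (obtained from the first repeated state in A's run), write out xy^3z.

xy^3z = ε·bb·bb·bb·ab = bbbbbbab.
Reading y = bb takes A from p0 back to p0, so after x·y·y·y the machine is still in p0, and z then leads to the accepting state p1. Hence bbbbbbab ∈ L(A).

bbbbbbab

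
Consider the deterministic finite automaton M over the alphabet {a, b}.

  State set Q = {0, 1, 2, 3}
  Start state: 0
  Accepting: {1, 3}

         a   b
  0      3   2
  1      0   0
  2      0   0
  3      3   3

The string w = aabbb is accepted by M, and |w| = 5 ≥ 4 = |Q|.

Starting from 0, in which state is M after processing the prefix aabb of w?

Run of M on the first 4 characters of w = a a b b:
  step 0: 0  (start)
  step 1: 3  (read a: 0→3)
  step 2: 3  (read a: 3→3)
  step 3: 3  (read b: 3→3)
  step 4: 3  (read b: 3→3)

After reading 4 characters, M is in state 3.

3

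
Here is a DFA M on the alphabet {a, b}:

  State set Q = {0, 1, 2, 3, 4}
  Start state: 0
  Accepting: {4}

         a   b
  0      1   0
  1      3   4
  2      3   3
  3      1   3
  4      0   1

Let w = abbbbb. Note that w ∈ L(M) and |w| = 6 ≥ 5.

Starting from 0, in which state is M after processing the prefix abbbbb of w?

4

Run of M on the first 6 characters of w = a b b b b b:
  step 0: 0  (start)
  step 1: 1  (read a: 0→1)
  step 2: 4  (read b: 1→4)
  step 3: 1  (read b: 4→1)
  step 4: 4  (read b: 1→4)
  step 5: 1  (read b: 4→1)
  step 6: 4  (read b: 1→4)

After reading 6 characters, M is in state 4.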